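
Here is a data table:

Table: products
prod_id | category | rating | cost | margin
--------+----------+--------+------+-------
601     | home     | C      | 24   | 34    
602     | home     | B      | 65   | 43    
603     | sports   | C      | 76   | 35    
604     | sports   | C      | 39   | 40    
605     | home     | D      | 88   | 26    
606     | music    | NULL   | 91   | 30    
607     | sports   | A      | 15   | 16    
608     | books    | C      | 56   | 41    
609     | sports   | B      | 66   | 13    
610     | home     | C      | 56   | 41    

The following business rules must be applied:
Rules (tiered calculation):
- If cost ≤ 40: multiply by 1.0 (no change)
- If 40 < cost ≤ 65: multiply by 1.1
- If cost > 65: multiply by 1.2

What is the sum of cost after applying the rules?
657.9

Step 1: Tier 1 (cost ≤ 40): 3 records, sum = 78 × 1.0 = 78.0
Step 2: Tier 2 (40 < cost ≤ 65): 3 records, sum = 177 × 1.1 = 194.7
Step 3: Tier 3 (cost > 65): 4 records, sum = 321 × 1.2 = 385.2
Step 4: Final sum = 78.0 + 194.7 + 385.2 = 657.9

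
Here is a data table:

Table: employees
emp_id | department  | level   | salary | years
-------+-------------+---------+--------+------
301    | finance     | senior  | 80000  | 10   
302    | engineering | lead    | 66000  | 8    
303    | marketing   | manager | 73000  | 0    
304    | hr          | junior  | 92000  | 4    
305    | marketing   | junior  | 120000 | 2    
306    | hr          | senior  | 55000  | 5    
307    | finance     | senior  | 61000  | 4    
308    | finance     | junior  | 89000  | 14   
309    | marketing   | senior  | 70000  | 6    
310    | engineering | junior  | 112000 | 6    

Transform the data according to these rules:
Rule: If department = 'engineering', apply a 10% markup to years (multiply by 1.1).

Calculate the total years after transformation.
60.4

Step 1: Records with department = 'engineering' have total years = 14
Step 2: Apply multiplier: 14 × 1.1 = 15.4
Step 3: Other records total: 45
Step 4: Final sum = 15.4 + 45 = 60.4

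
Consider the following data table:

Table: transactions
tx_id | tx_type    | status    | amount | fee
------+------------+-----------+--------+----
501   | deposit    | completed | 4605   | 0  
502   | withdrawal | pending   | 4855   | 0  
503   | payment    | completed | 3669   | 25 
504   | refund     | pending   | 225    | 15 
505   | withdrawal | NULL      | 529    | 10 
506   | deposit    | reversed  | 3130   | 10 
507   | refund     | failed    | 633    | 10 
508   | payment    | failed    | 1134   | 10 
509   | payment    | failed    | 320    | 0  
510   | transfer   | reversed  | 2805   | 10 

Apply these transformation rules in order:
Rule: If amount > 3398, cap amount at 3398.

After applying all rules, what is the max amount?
3398

Step 1: Original maximum amount = 4855
Step 2: Apply cap at 3398
Step 3: 3 records had amount > 3398 and were capped
Step 4: Maximum after transformation = 3398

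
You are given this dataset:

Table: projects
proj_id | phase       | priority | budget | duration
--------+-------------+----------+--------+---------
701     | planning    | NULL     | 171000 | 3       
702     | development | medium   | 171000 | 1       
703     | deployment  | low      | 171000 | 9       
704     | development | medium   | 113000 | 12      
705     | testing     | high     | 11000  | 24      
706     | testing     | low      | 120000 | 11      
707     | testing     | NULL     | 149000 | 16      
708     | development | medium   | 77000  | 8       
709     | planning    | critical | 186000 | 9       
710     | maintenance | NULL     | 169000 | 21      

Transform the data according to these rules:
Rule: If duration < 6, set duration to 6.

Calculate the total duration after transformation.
122

Step 1: 2 records have duration < 6
Step 2: These records originally summed to 4
Step 3: After setting to minimum: 2 × 6 = 12
Step 4: Unaffected records sum: 110
Step 5: Final sum = 12 + 110 = 122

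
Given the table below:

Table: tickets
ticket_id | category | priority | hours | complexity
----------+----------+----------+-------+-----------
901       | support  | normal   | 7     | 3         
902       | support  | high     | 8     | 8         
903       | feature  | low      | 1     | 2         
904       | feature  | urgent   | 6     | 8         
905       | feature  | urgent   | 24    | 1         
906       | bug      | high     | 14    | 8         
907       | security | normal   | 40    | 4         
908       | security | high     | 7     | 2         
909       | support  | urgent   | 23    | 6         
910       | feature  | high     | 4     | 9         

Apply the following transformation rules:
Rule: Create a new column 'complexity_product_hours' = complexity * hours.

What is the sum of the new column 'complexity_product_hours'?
619

Step 1: For each record, compute complexity * hours
Example calculations:
  3 * 7 = 21
  8 * 8 = 64
  2 * 1 = 2
  ...
Step 2: Sum all derived values
Step 3: Total = 619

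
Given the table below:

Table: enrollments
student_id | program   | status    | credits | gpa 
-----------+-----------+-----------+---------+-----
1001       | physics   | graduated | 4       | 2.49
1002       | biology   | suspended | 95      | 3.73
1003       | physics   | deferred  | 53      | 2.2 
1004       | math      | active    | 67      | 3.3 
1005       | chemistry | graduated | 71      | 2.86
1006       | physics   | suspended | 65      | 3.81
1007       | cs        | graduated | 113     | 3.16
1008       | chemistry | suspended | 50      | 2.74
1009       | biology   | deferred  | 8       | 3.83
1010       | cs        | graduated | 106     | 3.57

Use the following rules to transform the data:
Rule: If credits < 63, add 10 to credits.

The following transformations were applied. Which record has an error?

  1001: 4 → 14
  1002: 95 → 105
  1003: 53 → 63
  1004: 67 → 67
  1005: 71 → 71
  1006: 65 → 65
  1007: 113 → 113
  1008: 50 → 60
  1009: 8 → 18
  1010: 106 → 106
Record 1002 has an error. The correct transformed value should be 95, not 105.

Step 1: Check each record against the rule
Step 2: Record 1002 has credits = 95
Step 3: Since 95 >= 63, the bonus should not have been applied
Step 4: Correct value = 95, but claimed value = 105
Conclusion: Record 1002 has the error.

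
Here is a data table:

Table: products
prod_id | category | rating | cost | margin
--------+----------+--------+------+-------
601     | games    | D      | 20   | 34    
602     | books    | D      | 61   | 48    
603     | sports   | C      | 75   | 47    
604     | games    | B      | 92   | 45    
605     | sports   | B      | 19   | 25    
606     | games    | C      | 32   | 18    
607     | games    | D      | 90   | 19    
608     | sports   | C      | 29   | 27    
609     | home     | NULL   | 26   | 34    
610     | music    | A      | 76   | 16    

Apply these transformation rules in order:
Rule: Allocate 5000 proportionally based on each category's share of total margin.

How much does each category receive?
books: 766.77, games: 1853.04, home: 543.13, music: 255.59, sports: 1581.47

Step 1: Calculate total margin = 313
Step 2: Calculate each category's proportion:
  books: 48/313 = 15.34% → 766.77
  games: 116/313 = 37.06% → 1853.04
  home: 34/313 = 10.86% → 543.13
  music: 16/313 = 5.11% → 255.59
  sports: 99/313 = 31.63% → 1581.47
Step 3: Verify: sum of allocations ≈ 5000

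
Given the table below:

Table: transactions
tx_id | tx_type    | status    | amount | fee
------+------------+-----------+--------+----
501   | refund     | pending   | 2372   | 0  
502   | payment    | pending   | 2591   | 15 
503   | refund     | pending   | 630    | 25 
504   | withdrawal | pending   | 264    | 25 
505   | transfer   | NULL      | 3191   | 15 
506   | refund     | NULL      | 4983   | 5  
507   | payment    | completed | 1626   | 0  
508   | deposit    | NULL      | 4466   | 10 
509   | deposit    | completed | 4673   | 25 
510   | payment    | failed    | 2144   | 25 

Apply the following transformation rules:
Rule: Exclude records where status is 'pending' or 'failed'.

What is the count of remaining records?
5

Step 1: Count records to exclude
  - 4 (pending) + 1 (failed) = 5 records
Step 2: Total records: 10
Step 3: Remaining = 10 - 5 = 5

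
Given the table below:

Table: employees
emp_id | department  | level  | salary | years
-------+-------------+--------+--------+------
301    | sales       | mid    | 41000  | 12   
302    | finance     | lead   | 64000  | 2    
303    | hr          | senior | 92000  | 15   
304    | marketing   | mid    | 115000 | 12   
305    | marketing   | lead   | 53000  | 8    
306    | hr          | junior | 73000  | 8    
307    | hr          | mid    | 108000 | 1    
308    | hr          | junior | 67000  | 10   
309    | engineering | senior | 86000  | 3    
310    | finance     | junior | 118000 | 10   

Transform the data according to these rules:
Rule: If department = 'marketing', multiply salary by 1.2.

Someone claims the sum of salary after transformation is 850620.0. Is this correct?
No, the correct result is 850600.0.

Step 1: Calculate the correct sum after transformation
Step 2: Apply multiplier 1.2 to records where department = 'marketing'
Step 3: Correct result = 850600.0
Step 4: Claimed result = 850620.0
Step 5: 850600.0 ≠ 850620.0
Conclusion: The claimed result is incorrect. The correct answer is 850600.0.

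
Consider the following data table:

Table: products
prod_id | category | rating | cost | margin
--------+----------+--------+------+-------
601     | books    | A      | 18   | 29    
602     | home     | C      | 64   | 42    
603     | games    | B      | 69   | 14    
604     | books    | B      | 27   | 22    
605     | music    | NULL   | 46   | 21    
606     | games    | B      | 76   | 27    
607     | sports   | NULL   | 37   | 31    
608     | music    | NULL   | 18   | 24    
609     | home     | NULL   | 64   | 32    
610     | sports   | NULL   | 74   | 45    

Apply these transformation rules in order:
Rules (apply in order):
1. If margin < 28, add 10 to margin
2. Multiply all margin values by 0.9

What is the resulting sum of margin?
303.3

Step 1: Apply Rule 1 - Add 10 to records with margin < 28
  - 5 records affected: 108 + (5 × 10) = 158
  - Unaffected records: 179
  - Sum after Rule 1: 337
Step 2: Apply Rule 2 - Multiply all by 0.9
  - 337 × 0.9 = 303.3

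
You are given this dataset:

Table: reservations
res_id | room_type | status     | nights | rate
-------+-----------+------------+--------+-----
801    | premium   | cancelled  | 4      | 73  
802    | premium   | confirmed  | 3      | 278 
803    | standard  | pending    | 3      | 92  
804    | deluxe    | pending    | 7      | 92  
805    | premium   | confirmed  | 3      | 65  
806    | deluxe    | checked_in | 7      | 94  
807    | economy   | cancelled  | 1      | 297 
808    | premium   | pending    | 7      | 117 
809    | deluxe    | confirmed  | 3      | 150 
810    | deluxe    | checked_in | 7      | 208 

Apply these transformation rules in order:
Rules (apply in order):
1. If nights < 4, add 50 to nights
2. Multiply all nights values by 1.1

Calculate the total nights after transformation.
324.5

Step 1: Apply Rule 1 - Add 50 to records with nights < 4
  - 5 records affected: 13 + (5 × 50) = 263
  - Unaffected records: 32
  - Sum after Rule 1: 295
Step 2: Apply Rule 2 - Multiply all by 1.1
  - 295 × 1.1 = 324.5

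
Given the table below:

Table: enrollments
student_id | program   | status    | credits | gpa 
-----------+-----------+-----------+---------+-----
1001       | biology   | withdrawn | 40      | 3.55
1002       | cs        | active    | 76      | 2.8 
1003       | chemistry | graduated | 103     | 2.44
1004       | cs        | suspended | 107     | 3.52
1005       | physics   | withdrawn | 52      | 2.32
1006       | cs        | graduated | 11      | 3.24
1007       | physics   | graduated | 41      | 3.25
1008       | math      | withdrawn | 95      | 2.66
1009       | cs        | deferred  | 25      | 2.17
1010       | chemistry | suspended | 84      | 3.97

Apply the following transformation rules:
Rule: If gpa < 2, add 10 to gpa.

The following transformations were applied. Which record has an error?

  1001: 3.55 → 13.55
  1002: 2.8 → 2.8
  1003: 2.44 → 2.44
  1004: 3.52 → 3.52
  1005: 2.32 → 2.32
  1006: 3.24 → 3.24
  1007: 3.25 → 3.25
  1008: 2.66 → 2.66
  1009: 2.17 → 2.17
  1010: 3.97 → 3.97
Record 1001 has an error. The correct transformed value should be 3.55, not 13.55.

Step 1: Check each record against the rule
Step 2: Record 1001 has gpa = 3.55
Step 3: Since 3.55 >= 2, the bonus should not have been applied
Step 4: Correct value = 3.55, but claimed value = 13.55
Conclusion: Record 1001 has the error.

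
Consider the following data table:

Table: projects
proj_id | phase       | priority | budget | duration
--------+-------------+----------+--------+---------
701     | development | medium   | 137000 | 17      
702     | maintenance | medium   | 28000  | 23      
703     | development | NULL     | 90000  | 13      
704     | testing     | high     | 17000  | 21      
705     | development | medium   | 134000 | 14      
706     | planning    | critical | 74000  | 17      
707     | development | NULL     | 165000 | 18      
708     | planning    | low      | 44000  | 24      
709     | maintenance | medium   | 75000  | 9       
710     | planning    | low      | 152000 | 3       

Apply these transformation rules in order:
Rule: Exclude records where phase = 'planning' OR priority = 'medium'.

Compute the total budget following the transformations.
272000

Step 1: Find records where phase = 'planning' OR priority = 'medium'
Step 2: 7 records match, summing to 644000
Step 3: Original sum: 916000
Step 4: Remaining sum = 916000 - 644000 = 272000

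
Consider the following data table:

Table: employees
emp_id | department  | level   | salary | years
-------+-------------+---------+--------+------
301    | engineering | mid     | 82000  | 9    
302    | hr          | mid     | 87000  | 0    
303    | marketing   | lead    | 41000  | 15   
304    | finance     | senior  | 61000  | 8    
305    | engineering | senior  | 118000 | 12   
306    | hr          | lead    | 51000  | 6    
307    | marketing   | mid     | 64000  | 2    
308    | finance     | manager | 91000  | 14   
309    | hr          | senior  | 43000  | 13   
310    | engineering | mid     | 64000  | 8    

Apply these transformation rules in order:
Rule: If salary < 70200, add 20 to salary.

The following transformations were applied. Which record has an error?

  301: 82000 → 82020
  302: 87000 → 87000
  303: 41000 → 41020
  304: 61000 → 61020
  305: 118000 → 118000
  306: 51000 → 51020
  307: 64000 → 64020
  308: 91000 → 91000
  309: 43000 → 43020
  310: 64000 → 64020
Record 301 has an error. The correct transformed value should be 82000, not 82020.

Step 1: Check each record against the rule
Step 2: Record 301 has salary = 82000
Step 3: Since 82000 >= 70200, the bonus should not have been applied
Step 4: Correct value = 82000, but claimed value = 82020
Conclusion: Record 301 has the error.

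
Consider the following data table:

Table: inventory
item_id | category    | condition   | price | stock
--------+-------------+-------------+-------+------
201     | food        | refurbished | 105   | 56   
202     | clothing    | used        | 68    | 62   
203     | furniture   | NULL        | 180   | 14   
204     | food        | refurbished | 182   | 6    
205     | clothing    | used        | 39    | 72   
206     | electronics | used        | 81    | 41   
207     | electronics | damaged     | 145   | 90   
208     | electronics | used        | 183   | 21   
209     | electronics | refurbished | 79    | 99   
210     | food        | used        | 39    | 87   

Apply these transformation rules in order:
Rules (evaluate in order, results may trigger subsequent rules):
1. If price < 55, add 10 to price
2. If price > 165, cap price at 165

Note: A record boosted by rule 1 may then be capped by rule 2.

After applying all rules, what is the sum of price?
1071

Step 1: Apply rule 1 to records with price < 55
  - 2 records get bonus of 10
  - Of these, 0 records then exceed 165 and get capped
Step 2: Apply rule 2 to records with price > 165
  - 3 records (original) are capped
Step 3: Calculate final sum = 1071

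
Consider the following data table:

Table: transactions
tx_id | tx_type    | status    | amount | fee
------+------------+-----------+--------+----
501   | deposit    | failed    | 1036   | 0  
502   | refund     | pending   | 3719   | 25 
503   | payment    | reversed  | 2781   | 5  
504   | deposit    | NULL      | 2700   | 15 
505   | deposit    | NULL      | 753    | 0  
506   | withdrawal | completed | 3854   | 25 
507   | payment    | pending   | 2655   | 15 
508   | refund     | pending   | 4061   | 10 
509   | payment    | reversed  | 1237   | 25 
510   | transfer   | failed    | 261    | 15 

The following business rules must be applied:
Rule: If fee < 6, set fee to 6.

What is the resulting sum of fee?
148

Step 1: 3 records have fee < 6
Step 2: These records originally summed to 5
Step 3: After setting to minimum: 3 × 6 = 18
Step 4: Unaffected records sum: 130
Step 5: Final sum = 18 + 130 = 148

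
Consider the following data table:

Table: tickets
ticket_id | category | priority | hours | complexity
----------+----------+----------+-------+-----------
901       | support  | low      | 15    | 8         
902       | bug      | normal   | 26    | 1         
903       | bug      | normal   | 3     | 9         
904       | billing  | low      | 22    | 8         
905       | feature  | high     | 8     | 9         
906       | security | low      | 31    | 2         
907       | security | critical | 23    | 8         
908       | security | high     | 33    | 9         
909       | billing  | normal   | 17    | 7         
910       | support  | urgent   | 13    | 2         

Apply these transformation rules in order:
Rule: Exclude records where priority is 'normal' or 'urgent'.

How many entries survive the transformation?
6

Step 1: Count records to exclude
  - 3 (normal) + 1 (urgent) = 4 records
Step 2: Total records: 10
Step 3: Remaining = 10 - 4 = 6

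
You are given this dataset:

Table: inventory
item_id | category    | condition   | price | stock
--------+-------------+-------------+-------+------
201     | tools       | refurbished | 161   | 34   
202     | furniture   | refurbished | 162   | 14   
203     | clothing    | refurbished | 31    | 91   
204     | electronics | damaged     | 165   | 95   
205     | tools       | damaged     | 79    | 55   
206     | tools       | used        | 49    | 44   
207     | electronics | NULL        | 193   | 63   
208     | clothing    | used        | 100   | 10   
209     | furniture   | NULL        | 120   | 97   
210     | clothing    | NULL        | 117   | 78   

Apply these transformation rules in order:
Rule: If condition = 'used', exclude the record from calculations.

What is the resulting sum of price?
1028

Step 1: Identify records where condition = 'used'
Step 2: The excluded records sum to 149
Step 3: Original total price = 1177
Step 4: Remaining total = 1177 - 149 = 1028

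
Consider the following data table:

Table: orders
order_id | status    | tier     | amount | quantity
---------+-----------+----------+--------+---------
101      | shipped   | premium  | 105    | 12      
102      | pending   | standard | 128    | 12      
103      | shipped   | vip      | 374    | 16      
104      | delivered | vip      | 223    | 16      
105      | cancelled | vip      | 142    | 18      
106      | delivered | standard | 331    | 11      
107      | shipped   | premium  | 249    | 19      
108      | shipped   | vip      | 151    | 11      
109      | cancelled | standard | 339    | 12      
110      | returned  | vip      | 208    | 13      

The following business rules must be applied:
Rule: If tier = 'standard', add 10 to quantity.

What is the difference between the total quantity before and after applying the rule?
30

Step 1: Original sum of quantity = 140
Step 2: 3 records have tier = 'standard'
Step 3: Each affected record changes by 10
Step 4: Total change = 3 × 10 = 30
Step 5: New sum = 140 + 30 = 170
Step 6: Difference = |170 - 140| = 30
        (Sum increased by 30)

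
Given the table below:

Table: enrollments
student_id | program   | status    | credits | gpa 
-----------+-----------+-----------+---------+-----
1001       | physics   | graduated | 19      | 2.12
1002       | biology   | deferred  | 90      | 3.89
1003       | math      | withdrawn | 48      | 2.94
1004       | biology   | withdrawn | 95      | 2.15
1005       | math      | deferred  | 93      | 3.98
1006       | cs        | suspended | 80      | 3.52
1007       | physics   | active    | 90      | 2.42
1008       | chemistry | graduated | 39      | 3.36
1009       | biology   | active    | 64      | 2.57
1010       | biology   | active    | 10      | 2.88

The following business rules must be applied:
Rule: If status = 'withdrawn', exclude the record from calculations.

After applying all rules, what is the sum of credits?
485

Step 1: Identify records where status = 'withdrawn'
Step 2: The excluded records sum to 143
Step 3: Original total credits = 628
Step 4: Remaining total = 628 - 143 = 485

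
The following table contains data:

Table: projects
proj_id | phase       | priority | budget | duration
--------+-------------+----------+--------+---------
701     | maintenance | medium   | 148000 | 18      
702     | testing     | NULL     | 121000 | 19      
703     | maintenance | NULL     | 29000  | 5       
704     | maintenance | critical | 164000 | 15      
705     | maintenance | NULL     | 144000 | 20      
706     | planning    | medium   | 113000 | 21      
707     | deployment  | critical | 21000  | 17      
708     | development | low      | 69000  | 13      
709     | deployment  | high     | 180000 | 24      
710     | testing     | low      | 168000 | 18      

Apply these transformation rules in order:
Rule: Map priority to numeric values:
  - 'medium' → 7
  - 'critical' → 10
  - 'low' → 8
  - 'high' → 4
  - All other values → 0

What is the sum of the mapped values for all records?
54

Step 1: Apply mapping to each record
Step 2: Count by status:
  'medium': 2 records × 7 = 14
  'critical': 2 records × 10 = 20
  'low': 2 records × 8 = 16
  'high': 1 records × 4 = 4
Step 3: Sum all mapped values = 54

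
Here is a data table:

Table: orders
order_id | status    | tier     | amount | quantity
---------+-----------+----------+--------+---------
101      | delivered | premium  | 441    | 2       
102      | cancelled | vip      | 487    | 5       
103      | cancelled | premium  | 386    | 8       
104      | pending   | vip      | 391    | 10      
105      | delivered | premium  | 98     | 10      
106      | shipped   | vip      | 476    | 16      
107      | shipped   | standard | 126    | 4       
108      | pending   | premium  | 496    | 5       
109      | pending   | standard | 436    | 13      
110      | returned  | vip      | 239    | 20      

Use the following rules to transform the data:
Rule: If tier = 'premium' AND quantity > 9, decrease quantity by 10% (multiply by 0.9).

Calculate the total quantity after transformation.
92.0

Step 1: Find records where tier = 'premium' AND quantity > 9
Step 2: 1 records match, summing to 10
Step 3: After multiplier: 10 × 0.9 = 9.0
Step 4: Unaffected records sum: 83
Step 5: Final sum = 9.0 + 83 = 92.0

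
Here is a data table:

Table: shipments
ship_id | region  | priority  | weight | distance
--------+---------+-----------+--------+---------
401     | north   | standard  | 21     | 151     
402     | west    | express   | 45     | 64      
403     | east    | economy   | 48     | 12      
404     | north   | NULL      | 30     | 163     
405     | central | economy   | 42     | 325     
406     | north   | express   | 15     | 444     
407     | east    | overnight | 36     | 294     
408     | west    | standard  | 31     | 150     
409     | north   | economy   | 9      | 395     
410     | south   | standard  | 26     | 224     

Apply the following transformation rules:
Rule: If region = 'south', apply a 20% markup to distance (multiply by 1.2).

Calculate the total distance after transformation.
2266.8

Step 1: Records with region = 'south' have total distance = 224
Step 2: Apply multiplier: 224 × 1.2 = 268.8
Step 3: Other records total: 1998
Step 4: Final sum = 268.8 + 1998 = 2266.8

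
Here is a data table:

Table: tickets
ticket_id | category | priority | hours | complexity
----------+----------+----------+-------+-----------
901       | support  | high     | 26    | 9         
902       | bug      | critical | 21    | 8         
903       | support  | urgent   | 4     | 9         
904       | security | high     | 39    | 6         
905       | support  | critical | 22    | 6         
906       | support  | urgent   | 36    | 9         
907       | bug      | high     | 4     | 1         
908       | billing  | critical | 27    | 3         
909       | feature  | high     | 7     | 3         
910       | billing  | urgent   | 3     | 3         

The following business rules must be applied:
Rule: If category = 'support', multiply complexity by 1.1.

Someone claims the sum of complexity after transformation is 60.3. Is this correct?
Yes, the result is correct.

Step 1: Calculate the correct sum after transformation
Step 2: Apply multiplier 1.1 to records where category = 'support'
Step 3: Correct result = 60.3
Step 4: Claimed result = 60.3
Step 5: 60.3 = 60.3 ✓
Conclusion: The claimed result is correct.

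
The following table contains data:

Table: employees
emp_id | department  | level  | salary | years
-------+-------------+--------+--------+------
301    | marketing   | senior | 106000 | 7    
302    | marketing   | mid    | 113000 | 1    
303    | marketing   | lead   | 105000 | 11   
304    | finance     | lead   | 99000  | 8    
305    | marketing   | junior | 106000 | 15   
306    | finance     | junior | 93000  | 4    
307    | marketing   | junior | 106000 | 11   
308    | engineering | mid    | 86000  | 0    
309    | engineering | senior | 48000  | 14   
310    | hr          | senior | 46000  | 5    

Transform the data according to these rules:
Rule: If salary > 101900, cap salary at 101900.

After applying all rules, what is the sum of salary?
881500

Step 1: 5 records have salary > 101900
Step 2: These records originally summed to 536000
Step 3: After capping: 5 × 101900 = 509500
Step 4: Unaffected records sum: 372000
Step 5: Final sum = 509500 + 372000 = 881500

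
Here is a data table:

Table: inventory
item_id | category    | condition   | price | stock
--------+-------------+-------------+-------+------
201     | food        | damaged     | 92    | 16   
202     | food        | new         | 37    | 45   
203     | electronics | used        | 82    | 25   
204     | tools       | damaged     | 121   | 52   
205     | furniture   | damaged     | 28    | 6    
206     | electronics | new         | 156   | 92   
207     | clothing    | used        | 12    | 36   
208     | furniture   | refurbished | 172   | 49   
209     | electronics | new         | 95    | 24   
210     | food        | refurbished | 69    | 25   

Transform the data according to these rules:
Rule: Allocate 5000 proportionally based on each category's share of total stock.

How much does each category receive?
clothing: 486.49, electronics: 1905.41, food: 1162.16, furniture: 743.24, tools: 702.7

Step 1: Calculate total stock = 370
Step 2: Calculate each category's proportion:
  clothing: 36/370 = 9.73% → 486.49
  electronics: 141/370 = 38.11% → 1905.41
  food: 86/370 = 23.24% → 1162.16
  furniture: 55/370 = 14.86% → 743.24
  tools: 52/370 = 14.05% → 702.7
Step 3: Verify: sum of allocations ≈ 5000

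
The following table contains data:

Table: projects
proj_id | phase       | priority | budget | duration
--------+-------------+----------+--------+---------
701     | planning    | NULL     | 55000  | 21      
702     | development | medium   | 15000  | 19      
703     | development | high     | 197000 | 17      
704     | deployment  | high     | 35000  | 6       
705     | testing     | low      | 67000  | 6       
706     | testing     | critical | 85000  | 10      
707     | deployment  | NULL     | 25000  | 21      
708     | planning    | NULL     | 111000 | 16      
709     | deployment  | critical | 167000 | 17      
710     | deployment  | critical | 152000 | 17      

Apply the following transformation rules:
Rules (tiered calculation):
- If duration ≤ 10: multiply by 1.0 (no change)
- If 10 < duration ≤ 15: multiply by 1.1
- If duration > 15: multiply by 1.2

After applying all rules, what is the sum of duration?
175.6

Step 1: Tier 1 (duration ≤ 10): 3 records, sum = 22 × 1.0 = 22.0
Step 2: Tier 2 (10 < duration ≤ 15): 0 records, sum = 0 × 1.1 = 0.0
Step 3: Tier 3 (duration > 15): 7 records, sum = 128 × 1.2 = 153.6
Step 4: Final sum = 22.0 + 0.0 + 153.6 = 175.6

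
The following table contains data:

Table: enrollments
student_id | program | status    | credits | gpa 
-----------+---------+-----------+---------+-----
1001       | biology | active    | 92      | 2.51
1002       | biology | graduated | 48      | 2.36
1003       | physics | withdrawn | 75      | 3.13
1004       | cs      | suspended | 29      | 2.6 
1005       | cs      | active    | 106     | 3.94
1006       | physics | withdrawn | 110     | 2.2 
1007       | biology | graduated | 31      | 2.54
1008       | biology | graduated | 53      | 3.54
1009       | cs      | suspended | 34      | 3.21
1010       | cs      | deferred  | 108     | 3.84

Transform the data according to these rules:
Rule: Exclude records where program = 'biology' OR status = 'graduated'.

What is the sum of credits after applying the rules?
462

Step 1: Find records where program = 'biology' OR status = 'graduated'
Step 2: 4 records match, summing to 224
Step 3: Original sum: 686
Step 4: Remaining sum = 686 - 224 = 462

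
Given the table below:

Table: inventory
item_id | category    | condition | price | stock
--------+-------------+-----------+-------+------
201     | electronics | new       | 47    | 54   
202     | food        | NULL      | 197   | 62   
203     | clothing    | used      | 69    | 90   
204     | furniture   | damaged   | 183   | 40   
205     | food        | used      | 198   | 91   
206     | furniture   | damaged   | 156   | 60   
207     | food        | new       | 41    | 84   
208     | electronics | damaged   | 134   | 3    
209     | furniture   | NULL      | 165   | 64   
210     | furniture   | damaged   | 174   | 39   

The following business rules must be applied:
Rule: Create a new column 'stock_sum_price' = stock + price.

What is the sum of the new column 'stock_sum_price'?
1951

Step 1: For each record, compute stock + price
Example calculations:
  54 + 47 = 101
  62 + 197 = 259
  90 + 69 = 159
  ...
Step 2: Sum all derived values
Step 3: Total = 1951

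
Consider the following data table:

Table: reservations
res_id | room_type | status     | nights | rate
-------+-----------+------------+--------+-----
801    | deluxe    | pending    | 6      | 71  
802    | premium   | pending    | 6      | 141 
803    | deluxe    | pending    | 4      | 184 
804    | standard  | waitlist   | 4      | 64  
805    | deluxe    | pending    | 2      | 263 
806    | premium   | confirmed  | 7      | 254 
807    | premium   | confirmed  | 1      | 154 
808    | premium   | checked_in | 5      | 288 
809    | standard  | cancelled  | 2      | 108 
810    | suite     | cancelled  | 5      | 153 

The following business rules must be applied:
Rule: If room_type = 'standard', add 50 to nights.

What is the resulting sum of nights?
142

Step 1: Count records where room_type = 'standard': 2
Step 2: Total bonus added: 2 × 50 = 100
Step 3: Original sum of nights: 42
Step 4: Final sum = 42 + 100 = 142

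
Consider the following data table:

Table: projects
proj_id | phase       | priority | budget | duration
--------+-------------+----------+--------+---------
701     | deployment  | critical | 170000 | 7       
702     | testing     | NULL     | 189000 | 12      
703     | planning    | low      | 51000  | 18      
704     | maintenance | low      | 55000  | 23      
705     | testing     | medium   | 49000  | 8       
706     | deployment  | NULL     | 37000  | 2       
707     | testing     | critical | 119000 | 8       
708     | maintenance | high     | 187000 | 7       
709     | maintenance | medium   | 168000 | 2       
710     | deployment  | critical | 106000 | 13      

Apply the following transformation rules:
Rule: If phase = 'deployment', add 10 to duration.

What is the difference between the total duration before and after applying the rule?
30

Step 1: Original sum of duration = 100
Step 2: 3 records have phase = 'deployment'
Step 3: Each affected record changes by 10
Step 4: Total change = 3 × 10 = 30
Step 5: New sum = 100 + 30 = 130
Step 6: Difference = |130 - 100| = 30
        (Sum increased by 30)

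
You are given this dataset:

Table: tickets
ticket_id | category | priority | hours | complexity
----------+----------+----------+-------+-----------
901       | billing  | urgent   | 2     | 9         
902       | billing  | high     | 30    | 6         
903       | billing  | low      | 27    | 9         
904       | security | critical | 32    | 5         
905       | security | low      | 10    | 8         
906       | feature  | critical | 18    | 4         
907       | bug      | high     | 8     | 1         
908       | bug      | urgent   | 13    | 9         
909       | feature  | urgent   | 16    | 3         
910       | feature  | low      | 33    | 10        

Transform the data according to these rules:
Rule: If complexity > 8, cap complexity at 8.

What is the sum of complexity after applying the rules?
59

Step 1: 4 records have complexity > 8
Step 2: These records originally summed to 37
Step 3: After capping: 4 × 8 = 32
Step 4: Unaffected records sum: 27
Step 5: Final sum = 32 + 27 = 59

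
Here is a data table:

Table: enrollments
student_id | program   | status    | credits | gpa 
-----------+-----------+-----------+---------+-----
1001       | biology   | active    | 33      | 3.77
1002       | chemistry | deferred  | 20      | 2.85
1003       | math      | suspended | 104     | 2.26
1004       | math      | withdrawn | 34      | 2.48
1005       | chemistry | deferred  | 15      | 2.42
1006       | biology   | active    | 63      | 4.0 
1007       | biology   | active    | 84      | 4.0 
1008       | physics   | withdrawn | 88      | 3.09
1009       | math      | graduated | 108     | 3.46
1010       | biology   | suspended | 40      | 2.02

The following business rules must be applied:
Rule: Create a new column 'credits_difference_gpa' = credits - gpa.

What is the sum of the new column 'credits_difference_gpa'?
558.65

Step 1: For each record, compute credits - gpa
Example calculations:
  33 - 3.77 = 29.23
  20 - 2.85 = 17.15
  104 - 2.26 = 101.74
  ...
Step 2: Sum all derived values
Step 3: Total = 558.65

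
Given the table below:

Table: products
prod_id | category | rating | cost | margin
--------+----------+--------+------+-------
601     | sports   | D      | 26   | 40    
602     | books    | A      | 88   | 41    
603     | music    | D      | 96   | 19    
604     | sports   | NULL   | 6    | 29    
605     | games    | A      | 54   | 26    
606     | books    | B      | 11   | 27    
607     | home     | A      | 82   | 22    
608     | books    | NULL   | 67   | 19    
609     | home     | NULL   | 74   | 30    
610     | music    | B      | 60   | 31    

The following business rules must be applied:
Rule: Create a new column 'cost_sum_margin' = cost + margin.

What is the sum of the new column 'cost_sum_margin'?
848

Step 1: For each record, compute cost + margin
Example calculations:
  26 + 40 = 66
  88 + 41 = 129
  96 + 19 = 115
  ...
Step 2: Sum all derived values
Step 3: Total = 848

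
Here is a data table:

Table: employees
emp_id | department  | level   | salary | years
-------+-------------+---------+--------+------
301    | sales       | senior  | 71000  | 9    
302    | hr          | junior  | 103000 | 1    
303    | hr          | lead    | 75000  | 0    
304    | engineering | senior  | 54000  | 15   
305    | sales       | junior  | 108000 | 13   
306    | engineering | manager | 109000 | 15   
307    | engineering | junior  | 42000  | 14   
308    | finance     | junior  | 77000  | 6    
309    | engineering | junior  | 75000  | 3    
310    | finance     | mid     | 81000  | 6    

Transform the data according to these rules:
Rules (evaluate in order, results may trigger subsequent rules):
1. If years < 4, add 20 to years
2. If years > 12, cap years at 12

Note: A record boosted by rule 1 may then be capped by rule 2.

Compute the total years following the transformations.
105

Step 1: Apply rule 1 to records with years < 4
  - 3 records get bonus of 20
  - Of these, 3 records then exceed 12 and get capped
Step 2: Apply rule 2 to records with years > 12
  - 4 records (original) are capped
Step 3: Calculate final sum = 105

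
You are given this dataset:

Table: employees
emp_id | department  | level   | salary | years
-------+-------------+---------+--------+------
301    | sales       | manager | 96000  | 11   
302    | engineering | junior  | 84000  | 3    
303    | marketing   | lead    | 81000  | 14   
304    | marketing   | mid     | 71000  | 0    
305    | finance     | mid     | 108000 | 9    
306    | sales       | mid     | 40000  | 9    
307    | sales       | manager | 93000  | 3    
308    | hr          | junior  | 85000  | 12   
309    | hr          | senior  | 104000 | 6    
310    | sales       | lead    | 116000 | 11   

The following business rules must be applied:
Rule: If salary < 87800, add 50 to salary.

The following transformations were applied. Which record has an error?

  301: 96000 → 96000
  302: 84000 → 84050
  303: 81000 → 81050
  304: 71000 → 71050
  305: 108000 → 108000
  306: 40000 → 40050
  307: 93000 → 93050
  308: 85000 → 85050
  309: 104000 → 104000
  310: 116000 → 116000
Record 307 has an error. The correct transformed value should be 93000, not 93050.

Step 1: Check each record against the rule
Step 2: Record 307 has salary = 93000
Step 3: Since 93000 >= 87800, the bonus should not have been applied
Step 4: Correct value = 93000, but claimed value = 93050
Conclusion: Record 307 has the error.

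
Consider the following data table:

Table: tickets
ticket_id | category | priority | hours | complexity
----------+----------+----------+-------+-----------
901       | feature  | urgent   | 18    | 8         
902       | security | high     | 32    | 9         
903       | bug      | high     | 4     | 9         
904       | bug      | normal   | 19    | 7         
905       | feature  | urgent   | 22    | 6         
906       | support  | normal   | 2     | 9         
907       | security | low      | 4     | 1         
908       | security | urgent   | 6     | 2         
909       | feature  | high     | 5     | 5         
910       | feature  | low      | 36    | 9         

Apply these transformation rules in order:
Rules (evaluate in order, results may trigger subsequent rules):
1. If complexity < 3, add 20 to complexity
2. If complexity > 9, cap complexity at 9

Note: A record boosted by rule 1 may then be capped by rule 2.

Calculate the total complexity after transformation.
80

Step 1: Apply rule 1 to records with complexity < 3
  - 2 records get bonus of 20
  - Of these, 2 records then exceed 9 and get capped
Step 2: Apply rule 2 to records with complexity > 9
  - 0 records (original) are capped
Step 3: Calculate final sum = 80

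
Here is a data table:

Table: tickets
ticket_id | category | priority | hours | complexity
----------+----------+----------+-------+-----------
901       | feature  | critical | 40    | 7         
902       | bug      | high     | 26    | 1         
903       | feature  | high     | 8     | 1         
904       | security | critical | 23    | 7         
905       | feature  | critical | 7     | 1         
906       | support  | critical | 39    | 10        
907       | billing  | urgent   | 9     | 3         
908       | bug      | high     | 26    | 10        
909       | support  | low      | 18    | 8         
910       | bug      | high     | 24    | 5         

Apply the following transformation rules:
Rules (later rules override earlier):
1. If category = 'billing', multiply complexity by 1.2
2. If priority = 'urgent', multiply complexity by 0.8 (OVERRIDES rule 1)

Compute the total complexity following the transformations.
52.4

Step 1: Rule 2 takes priority for records with priority = 'urgent'
  - 1 records: 3 × 0.8 = 2.4
Step 2: Rule 1 applies to remaining records with category = 'billing'
  - 0 records: 0 × 1.2 = 0.0
Step 3: Other records unchanged: 50
Step 4: Final sum = 2.4 + 0.0 + 50 = 52.4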